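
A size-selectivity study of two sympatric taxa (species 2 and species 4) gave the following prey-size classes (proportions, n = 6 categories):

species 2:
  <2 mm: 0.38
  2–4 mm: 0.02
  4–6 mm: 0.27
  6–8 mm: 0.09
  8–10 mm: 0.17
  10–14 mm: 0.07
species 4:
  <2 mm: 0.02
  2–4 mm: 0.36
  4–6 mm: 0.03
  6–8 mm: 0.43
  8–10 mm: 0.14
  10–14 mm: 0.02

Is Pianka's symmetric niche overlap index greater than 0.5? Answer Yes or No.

No

Σ p₁ᵢp₂ᵢ = 0.0076 + 0.0072 + 0.0081 + 0.0387 + 0.0238 + 0.0014 = 0.0868
Σp_1ᵢ² = 0.38² + 0.02² + 0.27² + 0.09² + 0.17² + 0.07² = 0.1444 + 0.0004 + 0.0729 + 0.0081 + 0.0289 + 0.0049 = 0.2596
Σp_2ᵢ² = 0.02² + 0.36² + 0.03² + 0.43² + 0.14² + 0.02² = 0.0004 + 0.1296 + 0.0009 + 0.1849 + 0.0196 + 0.0004 = 0.3358
O = 0.0868 / √(0.2596 × 0.3358) = 0.0868 / 0.29525 = 0.2940
O = 0.2940 < 0.5 → No.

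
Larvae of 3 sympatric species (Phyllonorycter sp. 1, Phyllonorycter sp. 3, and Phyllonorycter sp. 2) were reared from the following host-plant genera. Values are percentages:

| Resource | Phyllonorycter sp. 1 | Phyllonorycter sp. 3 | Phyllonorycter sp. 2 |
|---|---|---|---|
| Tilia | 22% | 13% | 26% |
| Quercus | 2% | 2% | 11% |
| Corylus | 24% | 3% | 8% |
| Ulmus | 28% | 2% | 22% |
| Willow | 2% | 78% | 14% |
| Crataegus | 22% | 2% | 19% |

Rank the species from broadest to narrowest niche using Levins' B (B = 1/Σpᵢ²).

Convert percentages to proportions (divide by 100).
Σp_1ᵢ² = 0.22² + 0.02² + 0.24² + 0.28² + 0.02² + 0.22² = 0.0484 + 0.0004 + 0.0576 + 0.0784 + 0.0004 + 0.0484 = 0.2336
B_1 = 1 / 0.2336 = 4.2808
Σp_3ᵢ² = 0.13² + 0.02² + 0.03² + 0.02² + 0.78² + 0.02² = 0.0169 + 0.0004 + 0.0009 + 0.0004 + 0.6084 + 0.0004 = 0.6274
B_3 = 1 / 0.6274 = 1.5939
Σp_2ᵢ² = 0.26² + 0.11² + 0.08² + 0.22² + 0.14² + 0.19² = 0.0676 + 0.0121 + 0.0064 + 0.0484 + 0.0196 + 0.0361 = 0.1902
B_2 = 1 / 0.1902 = 5.2576
Ranking by B (broadest → narrowest): Phyllonorycter sp. 2 (5.26) > Phyllonorycter sp. 1 (4.28) > Phyllonorycter sp. 3 (1.59)

Phyllonorycter sp. 2 > Phyllonorycter sp. 1 > Phyllonorycter sp. 3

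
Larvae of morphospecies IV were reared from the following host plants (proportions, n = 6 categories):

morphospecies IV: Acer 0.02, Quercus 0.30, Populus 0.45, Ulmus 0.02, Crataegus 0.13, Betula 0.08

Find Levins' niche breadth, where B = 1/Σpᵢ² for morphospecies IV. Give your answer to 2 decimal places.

3.16

Σpᵢ² = 0.02² + 0.30² + 0.45² + 0.02² + 0.13² + 0.08² = 0.0004 + 0.0900 + 0.2025 + 0.0004 + 0.0169 + 0.0064 = 0.3166
B = 1 / 0.3166 = 3.1586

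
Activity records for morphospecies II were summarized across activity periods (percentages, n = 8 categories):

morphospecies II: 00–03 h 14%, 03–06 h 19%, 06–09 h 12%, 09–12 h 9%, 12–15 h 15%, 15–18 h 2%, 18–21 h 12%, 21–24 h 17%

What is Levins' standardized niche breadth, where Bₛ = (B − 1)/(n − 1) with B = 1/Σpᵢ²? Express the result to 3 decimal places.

Convert percentages to proportions (divide by 100).
Σpᵢ² = 0.14² + 0.19² + 0.12² + 0.09² + 0.15² + 0.02² + 0.12² + 0.17² = 0.0196 + 0.0361 + 0.0144 + 0.0081 + 0.0225 + 0.0004 + 0.0144 + 0.0289 = 0.1444
B = 1 / 0.1444 = 6.92521
Bₛ = (B − 1)/(n − 1) = (6.92521 − 1)/(8 − 1) = 5.92521/7 = 0.84646

0.846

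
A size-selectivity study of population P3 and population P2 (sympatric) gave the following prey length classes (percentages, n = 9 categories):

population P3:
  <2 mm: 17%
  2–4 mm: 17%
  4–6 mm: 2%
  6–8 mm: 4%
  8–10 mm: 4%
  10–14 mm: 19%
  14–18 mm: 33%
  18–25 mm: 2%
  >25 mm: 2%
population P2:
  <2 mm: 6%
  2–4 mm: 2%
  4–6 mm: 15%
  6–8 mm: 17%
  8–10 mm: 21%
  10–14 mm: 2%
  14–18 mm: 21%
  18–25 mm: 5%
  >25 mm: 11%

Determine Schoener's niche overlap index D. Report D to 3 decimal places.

Convert percentages to proportions (divide by 100).
Σ|p₁ᵢ − p₂ᵢ| = 0.11 + 0.15 + 0.13 + 0.13 + 0.17 + 0.17 + 0.12 + 0.03 + 0.09 = 1.10
D = 1 − ½ × 1.10 = 1 − 0.550 = 0.45000

0.450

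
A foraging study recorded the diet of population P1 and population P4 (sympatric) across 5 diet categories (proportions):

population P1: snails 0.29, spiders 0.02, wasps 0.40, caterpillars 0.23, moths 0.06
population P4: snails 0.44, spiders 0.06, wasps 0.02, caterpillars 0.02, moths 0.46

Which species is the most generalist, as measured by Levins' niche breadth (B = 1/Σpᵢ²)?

Σp_P1ᵢ² = 0.29² + 0.02² + 0.40² + 0.23² + 0.06² = 0.0841 + 0.0004 + 0.1600 + 0.0529 + 0.0036 = 0.3010
B_P1 = 1 / 0.3010 = 3.3223
Σp_P4ᵢ² = 0.44² + 0.06² + 0.02² + 0.02² + 0.46² = 0.1936 + 0.0036 + 0.0004 + 0.0004 + 0.2116 = 0.4096
B_P4 = 1 / 0.4096 = 2.4414
Highest B → broadest niche (most generalist): population P1 (B = 3.32).

population P1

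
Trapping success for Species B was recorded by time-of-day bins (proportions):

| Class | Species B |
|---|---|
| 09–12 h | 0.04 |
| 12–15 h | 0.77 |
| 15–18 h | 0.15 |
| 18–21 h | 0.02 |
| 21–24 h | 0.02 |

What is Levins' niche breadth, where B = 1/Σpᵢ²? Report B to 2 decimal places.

Σpᵢ² = 0.04² + 0.77² + 0.15² + 0.02² + 0.02² = 0.0016 + 0.5929 + 0.0225 + 0.0004 + 0.0004 = 0.6178
B = 1 / 0.6178 = 1.6186

1.62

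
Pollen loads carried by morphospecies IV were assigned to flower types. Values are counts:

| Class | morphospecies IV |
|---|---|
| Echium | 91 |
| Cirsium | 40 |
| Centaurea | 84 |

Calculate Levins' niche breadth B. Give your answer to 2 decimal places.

2.73

Proportions for morphospecies IV (n=215): 91/215=0.4233, 40/215=0.1860, 84/215=0.3907
Σpᵢ² = 0.4233² + 0.1860² + 0.3907² = 0.179183 + 0.034596 + 0.152646 = 0.366425
B = 1 / 0.366425 = 2.7291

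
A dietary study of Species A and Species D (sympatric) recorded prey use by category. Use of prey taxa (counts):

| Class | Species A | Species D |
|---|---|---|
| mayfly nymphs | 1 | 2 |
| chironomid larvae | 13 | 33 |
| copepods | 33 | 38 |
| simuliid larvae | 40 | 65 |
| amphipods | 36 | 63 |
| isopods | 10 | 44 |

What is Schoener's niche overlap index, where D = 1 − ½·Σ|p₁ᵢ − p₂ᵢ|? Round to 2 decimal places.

Proportions for Species A (n=133): 1/133=0.0075, 13/133=0.0977, 33/133=0.2481, 40/133=0.3008, 36/133=0.2707, 10/133=0.0752
Proportions for Species D (n=245): 2/245=0.0082, 33/245=0.1347, 38/245=0.1551, 65/245=0.2653, 63/245=0.2571, 44/245=0.1796
Σ|p₁ᵢ − p₂ᵢ| = 0.0007 + 0.0370 + 0.0930 + 0.0355 + 0.0136 + 0.1044 = 0.2842
D = 1 − ½ × 0.2842 = 1 − 0.14210 = 0.85790

0.86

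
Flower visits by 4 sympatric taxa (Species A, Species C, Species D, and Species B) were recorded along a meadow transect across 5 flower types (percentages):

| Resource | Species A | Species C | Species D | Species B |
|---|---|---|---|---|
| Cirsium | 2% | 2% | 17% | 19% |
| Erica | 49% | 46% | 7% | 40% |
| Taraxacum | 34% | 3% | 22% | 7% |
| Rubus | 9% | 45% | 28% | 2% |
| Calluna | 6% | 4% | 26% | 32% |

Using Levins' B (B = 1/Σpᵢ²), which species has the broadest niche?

Convert percentages to proportions (divide by 100).
Σp_Aᵢ² = 0.02² + 0.49² + 0.34² + 0.09² + 0.06² = 0.0004 + 0.2401 + 0.1156 + 0.0081 + 0.0036 = 0.3678
B_A = 1 / 0.3678 = 2.7189
Σp_Cᵢ² = 0.02² + 0.46² + 0.03² + 0.45² + 0.04² = 0.0004 + 0.2116 + 0.0009 + 0.2025 + 0.0016 = 0.4170
B_C = 1 / 0.4170 = 2.3981
Σp_Dᵢ² = 0.17² + 0.07² + 0.22² + 0.28² + 0.26² = 0.0289 + 0.0049 + 0.0484 + 0.0784 + 0.0676 = 0.2282
B_D = 1 / 0.2282 = 4.3821
Σp_Bᵢ² = 0.19² + 0.40² + 0.07² + 0.02² + 0.32² = 0.0361 + 0.1600 + 0.0049 + 0.0004 + 0.1024 = 0.3038
B_B = 1 / 0.3038 = 3.2916
Highest B → broadest niche (most generalist): Species D (B = 4.38).

Species D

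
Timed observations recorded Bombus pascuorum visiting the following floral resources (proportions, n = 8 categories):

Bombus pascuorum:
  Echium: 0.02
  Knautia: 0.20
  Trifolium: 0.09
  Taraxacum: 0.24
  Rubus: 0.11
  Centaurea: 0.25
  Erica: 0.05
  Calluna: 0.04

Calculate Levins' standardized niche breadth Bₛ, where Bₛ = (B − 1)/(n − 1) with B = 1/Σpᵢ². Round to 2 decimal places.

Σpᵢ² = 0.02² + 0.20² + 0.09² + 0.24² + 0.11² + 0.25² + 0.05² + 0.04² = 0.0004 + 0.0400 + 0.0081 + 0.0576 + 0.0121 + 0.0625 + 0.0025 + 0.0016 = 0.1848
B = 1 / 0.1848 = 5.4113
Bₛ = (B − 1)/(n − 1) = (5.4113 − 1)/(8 − 1) = 4.4113/7 = 0.6302

0.63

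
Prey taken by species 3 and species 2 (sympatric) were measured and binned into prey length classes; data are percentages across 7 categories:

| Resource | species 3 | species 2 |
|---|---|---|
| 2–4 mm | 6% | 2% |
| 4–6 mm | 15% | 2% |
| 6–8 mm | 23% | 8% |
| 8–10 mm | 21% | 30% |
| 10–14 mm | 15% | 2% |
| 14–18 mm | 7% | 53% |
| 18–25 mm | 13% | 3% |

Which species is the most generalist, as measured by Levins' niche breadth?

Convert percentages to proportions (divide by 100).
Σp_3ᵢ² = 0.06² + 0.15² + 0.23² + 0.21² + 0.15² + 0.07² + 0.13² = 0.0036 + 0.0225 + 0.0529 + 0.0441 + 0.0225 + 0.0049 + 0.0169 = 0.1674
B_3 = 1 / 0.1674 = 5.9737
Σp_2ᵢ² = 0.02² + 0.02² + 0.08² + 0.30² + 0.02² + 0.53² + 0.03² = 0.0004 + 0.0004 + 0.0064 + 0.0900 + 0.0004 + 0.2809 + 0.0009 = 0.3794
B_2 = 1 / 0.3794 = 2.6357
Highest B → broadest niche (most generalist): species 3 (B = 5.97).

species 3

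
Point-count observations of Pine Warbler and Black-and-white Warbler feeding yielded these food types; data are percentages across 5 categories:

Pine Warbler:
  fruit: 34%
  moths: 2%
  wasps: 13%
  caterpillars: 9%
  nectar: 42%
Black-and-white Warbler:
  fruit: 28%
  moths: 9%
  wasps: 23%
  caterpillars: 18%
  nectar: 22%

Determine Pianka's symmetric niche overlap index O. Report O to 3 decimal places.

Convert percentages to proportions (divide by 100).
Σ p₁ᵢp₂ᵢ = 0.0952 + 0.0018 + 0.0299 + 0.0162 + 0.0924 = 0.2355
Σp_1ᵢ² = 0.34² + 0.02² + 0.13² + 0.09² + 0.42² = 0.1156 + 0.0004 + 0.0169 + 0.0081 + 0.1764 = 0.3174
Σp_2ᵢ² = 0.28² + 0.09² + 0.23² + 0.18² + 0.22² = 0.0784 + 0.0081 + 0.0529 + 0.0324 + 0.0484 = 0.2202
O = 0.2355 / √(0.3174 × 0.2202) = 0.2355 / 0.264370 = 0.89080

0.891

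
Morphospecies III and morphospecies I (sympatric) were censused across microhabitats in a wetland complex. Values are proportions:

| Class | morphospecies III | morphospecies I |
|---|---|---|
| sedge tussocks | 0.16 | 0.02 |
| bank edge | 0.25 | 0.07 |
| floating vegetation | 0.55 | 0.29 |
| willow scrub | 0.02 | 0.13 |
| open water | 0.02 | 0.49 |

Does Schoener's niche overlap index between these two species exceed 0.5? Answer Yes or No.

No

Σ|p₁ᵢ − p₂ᵢ| = 0.14 + 0.18 + 0.26 + 0.11 + 0.47 = 1.16
D = 1 − ½ × 1.16 = 1 − 0.580 = 0.4200
D = 0.4200 < 0.5 → No.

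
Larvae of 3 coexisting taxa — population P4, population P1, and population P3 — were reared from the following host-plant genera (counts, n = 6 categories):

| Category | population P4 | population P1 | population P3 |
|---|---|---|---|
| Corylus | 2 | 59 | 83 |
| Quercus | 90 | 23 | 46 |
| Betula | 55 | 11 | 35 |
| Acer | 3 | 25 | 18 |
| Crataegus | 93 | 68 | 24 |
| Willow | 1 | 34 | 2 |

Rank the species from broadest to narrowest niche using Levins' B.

population P1 > population P3 > population P4

Proportions for population P4 (n=244): 2/244=0.0082, 90/244=0.3689, 55/244=0.2254, 3/244=0.0123, 93/244=0.3811, 1/244=0.0041
Proportions for population P1 (n=220): 59/220=0.2682, 23/220=0.1045, 11/220=0.0500, 25/220=0.1136, 68/220=0.3091, 34/220=0.1545
Proportions for population P3 (n=208): 83/208=0.3990, 46/208=0.2212, 35/208=0.1683, 18/208=0.0865, 24/208=0.1154, 2/208=0.0096
Σp_P4ᵢ² = 0.0082² + 0.3689² + 0.2254² + 0.0123² + 0.3811² + 0.0041² = 0.000067 + 0.136087 + 0.050805 + 0.000151 + 0.145237 + 0.000017 = 0.332364
B_P4 = 1 / 0.332364 = 3.0087
Σp_P1ᵢ² = 0.2682² + 0.1045² + 0.0500² + 0.1136² + 0.3091² + 0.1545² = 0.071931 + 0.010920 + 0.002500 + 0.012905 + 0.095543 + 0.023870 = 0.217669
B_P1 = 1 / 0.217669 = 4.5941
Σp_P3ᵢ² = 0.3990² + 0.2212² + 0.1683² + 0.0865² + 0.1154² + 0.0096² = 0.159201 + 0.048929 + 0.028325 + 0.007482 + 0.013317 + 0.000092 = 0.257346
B_P3 = 1 / 0.257346 = 3.8858
Ranking by B (broadest → narrowest): population P1 (4.59) > population P3 (3.89) > population P4 (3.01)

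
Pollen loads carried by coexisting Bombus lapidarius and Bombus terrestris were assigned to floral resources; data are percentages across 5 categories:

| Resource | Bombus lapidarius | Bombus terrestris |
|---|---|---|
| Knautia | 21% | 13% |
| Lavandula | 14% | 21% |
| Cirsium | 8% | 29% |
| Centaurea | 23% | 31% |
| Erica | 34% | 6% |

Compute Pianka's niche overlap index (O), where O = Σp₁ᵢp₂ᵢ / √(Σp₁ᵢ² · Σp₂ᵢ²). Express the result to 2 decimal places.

Convert percentages to proportions (divide by 100).
Σ p₁ᵢp₂ᵢ = 0.0273 + 0.0294 + 0.0232 + 0.0713 + 0.0204 = 0.1716
Σp_1ᵢ² = 0.21² + 0.14² + 0.08² + 0.23² + 0.34² = 0.0441 + 0.0196 + 0.0064 + 0.0529 + 0.1156 = 0.2386
Σp_2ᵢ² = 0.13² + 0.21² + 0.29² + 0.31² + 0.06² = 0.0169 + 0.0441 + 0.0841 + 0.0961 + 0.0036 = 0.2448
O = 0.1716 / √(0.2386 × 0.2448) = 0.1716 / 0.24168 = 0.7100

0.71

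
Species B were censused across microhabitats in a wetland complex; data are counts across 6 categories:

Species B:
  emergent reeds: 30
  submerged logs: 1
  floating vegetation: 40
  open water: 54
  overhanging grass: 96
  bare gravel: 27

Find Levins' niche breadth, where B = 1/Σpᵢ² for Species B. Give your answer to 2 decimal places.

4.00

Proportions for Species B (n=248): 30/248=0.1210, 1/248=0.0040, 40/248=0.1613, 54/248=0.2177, 96/248=0.3871, 27/248=0.1089
Σpᵢ² = 0.1210² + 0.0040² + 0.1613² + 0.2177² + 0.3871² + 0.1089² = 0.014641 + 0.000016 + 0.026018 + 0.047393 + 0.149846 + 0.011859 = 0.249773
B = 1 / 0.249773 = 4.0036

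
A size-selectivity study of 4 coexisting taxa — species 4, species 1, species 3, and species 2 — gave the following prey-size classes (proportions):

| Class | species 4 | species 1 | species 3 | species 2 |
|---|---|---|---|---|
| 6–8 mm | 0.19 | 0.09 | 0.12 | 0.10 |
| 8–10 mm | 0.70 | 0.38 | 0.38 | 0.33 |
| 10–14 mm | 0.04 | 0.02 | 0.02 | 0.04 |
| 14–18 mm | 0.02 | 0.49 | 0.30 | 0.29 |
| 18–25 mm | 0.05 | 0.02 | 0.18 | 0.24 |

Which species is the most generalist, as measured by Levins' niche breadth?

Σp_4ᵢ² = 0.19² + 0.70² + 0.04² + 0.02² + 0.05² = 0.0361 + 0.4900 + 0.0016 + 0.0004 + 0.0025 = 0.5306
B_4 = 1 / 0.5306 = 1.8847
Σp_1ᵢ² = 0.09² + 0.38² + 0.02² + 0.49² + 0.02² = 0.0081 + 0.1444 + 0.0004 + 0.2401 + 0.0004 = 0.3934
B_1 = 1 / 0.3934 = 2.5419
Σp_3ᵢ² = 0.12² + 0.38² + 0.02² + 0.30² + 0.18² = 0.0144 + 0.1444 + 0.0004 + 0.0900 + 0.0324 = 0.2816
B_3 = 1 / 0.2816 = 3.5511
Σp_2ᵢ² = 0.10² + 0.33² + 0.04² + 0.29² + 0.24² = 0.0100 + 0.1089 + 0.0016 + 0.0841 + 0.0576 = 0.2622
B_2 = 1 / 0.2622 = 3.8139
Highest B → broadest niche (most generalist): species 2 (B = 3.81).

species 2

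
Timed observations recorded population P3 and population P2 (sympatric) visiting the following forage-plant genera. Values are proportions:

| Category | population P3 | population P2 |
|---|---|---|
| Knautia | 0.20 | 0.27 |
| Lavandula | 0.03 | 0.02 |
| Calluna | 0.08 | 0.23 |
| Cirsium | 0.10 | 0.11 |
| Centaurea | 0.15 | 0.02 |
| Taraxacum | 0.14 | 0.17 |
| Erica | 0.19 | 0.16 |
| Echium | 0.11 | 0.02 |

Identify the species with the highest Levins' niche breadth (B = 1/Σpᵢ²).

Σp_P3ᵢ² = 0.20² + 0.03² + 0.08² + 0.10² + 0.15² + 0.14² + 0.19² + 0.11² = 0.0400 + 0.0009 + 0.0064 + 0.0100 + 0.0225 + 0.0196 + 0.0361 + 0.0121 = 0.1476
B_P3 = 1 / 0.1476 = 6.7751
Σp_P2ᵢ² = 0.27² + 0.02² + 0.23² + 0.11² + 0.02² + 0.17² + 0.16² + 0.02² = 0.0729 + 0.0004 + 0.0529 + 0.0121 + 0.0004 + 0.0289 + 0.0256 + 0.0004 = 0.1936
B_P2 = 1 / 0.1936 = 5.1653
Highest B → broadest niche (most generalist): population P3 (B = 6.78).

population P3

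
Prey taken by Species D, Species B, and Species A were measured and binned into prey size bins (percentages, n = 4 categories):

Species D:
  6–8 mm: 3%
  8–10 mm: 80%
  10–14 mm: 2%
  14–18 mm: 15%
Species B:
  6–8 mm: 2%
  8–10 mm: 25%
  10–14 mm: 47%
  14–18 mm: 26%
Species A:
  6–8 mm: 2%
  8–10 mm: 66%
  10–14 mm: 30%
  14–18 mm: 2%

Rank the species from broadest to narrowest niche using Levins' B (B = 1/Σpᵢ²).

Species B > Species A > Species D

Convert percentages to proportions (divide by 100).
Σp_Dᵢ² = 0.03² + 0.80² + 0.02² + 0.15² = 0.0009 + 0.6400 + 0.0004 + 0.0225 = 0.6638
B_D = 1 / 0.6638 = 1.5065
Σp_Bᵢ² = 0.02² + 0.25² + 0.47² + 0.26² = 0.0004 + 0.0625 + 0.2209 + 0.0676 = 0.3514
B_B = 1 / 0.3514 = 2.8458
Σp_Aᵢ² = 0.02² + 0.66² + 0.30² + 0.02² = 0.0004 + 0.4356 + 0.0900 + 0.0004 = 0.5264
B_A = 1 / 0.5264 = 1.8997
Ranking by B (broadest → narrowest): Species B (2.85) > Species A (1.90) > Species D (1.51)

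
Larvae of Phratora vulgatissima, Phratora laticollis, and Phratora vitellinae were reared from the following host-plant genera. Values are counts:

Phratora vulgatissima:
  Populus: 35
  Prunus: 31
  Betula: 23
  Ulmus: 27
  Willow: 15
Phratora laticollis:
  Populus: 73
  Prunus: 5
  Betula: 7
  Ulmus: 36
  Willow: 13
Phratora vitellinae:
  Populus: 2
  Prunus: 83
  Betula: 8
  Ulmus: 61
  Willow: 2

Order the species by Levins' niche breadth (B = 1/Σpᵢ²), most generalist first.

Phratora vulgatissima > Phratora laticollis > Phratora vitellinae

Proportions for Phratora vulgatissima (n=131): 35/131=0.2672, 31/131=0.2366, 23/131=0.1756, 27/131=0.2061, 15/131=0.1145
Proportions for Phratora laticollis (n=134): 73/134=0.5448, 5/134=0.0373, 7/134=0.0522, 36/134=0.2687, 13/134=0.0970
Proportions for Phratora vitellinae (n=156): 2/156=0.0128, 83/156=0.5321, 8/156=0.0513, 61/156=0.3910, 2/156=0.0128
Σp_vulgᵢ² = 0.2672² + 0.2366² + 0.1756² + 0.2061² + 0.1145² = 0.071396 + 0.055980 + 0.030835 + 0.042477 + 0.013110 = 0.213798
B_vulg = 1 / 0.213798 = 4.6773
Σp_latiᵢ² = 0.5448² + 0.0373² + 0.0522² + 0.2687² + 0.0970² = 0.296807 + 0.001391 + 0.002725 + 0.072200 + 0.009409 = 0.382532
B_lati = 1 / 0.382532 = 2.6142
Σp_viteᵢ² = 0.0128² + 0.5321² + 0.0513² + 0.3910² + 0.0128² = 0.000164 + 0.283130 + 0.002632 + 0.152881 + 0.000164 = 0.438971
B_vite = 1 / 0.438971 = 2.2781
Ranking by B (broadest → narrowest): Phratora vulgatissima (4.68) > Phratora laticollis (2.61) > Phratora vitellinae (2.28)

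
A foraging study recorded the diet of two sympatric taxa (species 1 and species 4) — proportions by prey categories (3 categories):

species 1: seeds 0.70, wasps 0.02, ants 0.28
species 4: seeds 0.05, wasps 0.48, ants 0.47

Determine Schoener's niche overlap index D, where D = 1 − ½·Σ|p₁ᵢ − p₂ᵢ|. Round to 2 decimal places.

Σ|p₁ᵢ − p₂ᵢ| = 0.65 + 0.46 + 0.19 = 1.30
D = 1 − ½ × 1.30 = 1 − 0.650 = 0.3500

0.35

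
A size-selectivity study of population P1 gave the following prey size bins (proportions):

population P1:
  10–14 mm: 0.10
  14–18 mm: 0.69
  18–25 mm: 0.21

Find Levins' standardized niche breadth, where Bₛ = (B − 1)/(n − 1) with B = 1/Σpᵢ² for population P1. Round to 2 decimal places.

Σpᵢ² = 0.10² + 0.69² + 0.21² = 0.0100 + 0.4761 + 0.0441 = 0.5302
B = 1 / 0.5302 = 1.8861
Bₛ = (B − 1)/(n − 1) = (1.8861 − 1)/(3 − 1) = 0.8861/2 = 0.4431

0.44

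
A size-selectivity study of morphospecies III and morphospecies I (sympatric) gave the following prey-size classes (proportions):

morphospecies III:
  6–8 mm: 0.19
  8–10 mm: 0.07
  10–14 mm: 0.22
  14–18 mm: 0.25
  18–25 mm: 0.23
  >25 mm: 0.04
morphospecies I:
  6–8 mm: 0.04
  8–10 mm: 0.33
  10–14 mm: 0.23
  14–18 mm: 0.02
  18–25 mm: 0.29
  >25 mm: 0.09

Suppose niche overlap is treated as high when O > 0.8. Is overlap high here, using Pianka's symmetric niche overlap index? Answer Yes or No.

Σ p₁ᵢp₂ᵢ = 0.0076 + 0.0231 + 0.0506 + 0.0050 + 0.0667 + 0.0036 = 0.1566
Σp_1ᵢ² = 0.19² + 0.07² + 0.22² + 0.25² + 0.23² + 0.04² = 0.0361 + 0.0049 + 0.0484 + 0.0625 + 0.0529 + 0.0016 = 0.2064
Σp_2ᵢ² = 0.04² + 0.33² + 0.23² + 0.02² + 0.29² + 0.09² = 0.0016 + 0.1089 + 0.0529 + 0.0004 + 0.0841 + 0.0081 = 0.2560
O = 0.1566 / √(0.2064 × 0.2560) = 0.1566 / 0.22987 = 0.6813
O = 0.6813 < 0.8 → No.

No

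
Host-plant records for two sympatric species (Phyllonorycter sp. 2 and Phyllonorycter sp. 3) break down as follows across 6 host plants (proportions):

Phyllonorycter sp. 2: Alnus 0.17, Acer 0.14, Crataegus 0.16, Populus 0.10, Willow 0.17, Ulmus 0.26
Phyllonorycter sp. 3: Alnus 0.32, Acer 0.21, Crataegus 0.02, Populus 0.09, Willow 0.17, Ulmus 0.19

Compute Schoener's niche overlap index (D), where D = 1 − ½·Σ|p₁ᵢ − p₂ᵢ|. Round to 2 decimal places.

Σ|p₁ᵢ − p₂ᵢ| = 0.15 + 0.07 + 0.14 + 0.01 + 0.00 + 0.07 = 0.44
D = 1 − ½ × 0.44 = 1 − 0.220 = 0.7800

0.78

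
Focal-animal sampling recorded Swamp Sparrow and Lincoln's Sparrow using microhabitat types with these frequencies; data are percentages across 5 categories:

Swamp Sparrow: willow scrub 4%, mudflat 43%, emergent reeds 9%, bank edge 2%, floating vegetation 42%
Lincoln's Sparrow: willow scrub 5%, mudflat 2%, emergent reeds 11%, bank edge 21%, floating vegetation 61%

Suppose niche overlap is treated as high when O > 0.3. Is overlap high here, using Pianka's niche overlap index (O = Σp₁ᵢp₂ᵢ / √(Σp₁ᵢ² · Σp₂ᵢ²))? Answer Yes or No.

Yes

Convert percentages to proportions (divide by 100).
Σ p₁ᵢp₂ᵢ = 0.0020 + 0.0086 + 0.0099 + 0.0042 + 0.2562 = 0.2809
Σp_1ᵢ² = 0.04² + 0.43² + 0.09² + 0.02² + 0.42² = 0.0016 + 0.1849 + 0.0081 + 0.0004 + 0.1764 = 0.3714
Σp_2ᵢ² = 0.05² + 0.02² + 0.11² + 0.21² + 0.61² = 0.0025 + 0.0004 + 0.0121 + 0.0441 + 0.3721 = 0.4312
O = 0.2809 / √(0.3714 × 0.4312) = 0.2809 / 0.40018 = 0.7019
O = 0.7019 > 0.3 → Yes.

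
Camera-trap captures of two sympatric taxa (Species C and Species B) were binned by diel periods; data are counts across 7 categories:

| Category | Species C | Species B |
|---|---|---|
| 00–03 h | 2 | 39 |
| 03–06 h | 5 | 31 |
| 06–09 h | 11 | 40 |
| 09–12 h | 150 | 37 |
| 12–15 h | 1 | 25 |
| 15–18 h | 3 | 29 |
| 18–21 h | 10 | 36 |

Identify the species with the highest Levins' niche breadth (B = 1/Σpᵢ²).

Species B

Proportions for Species C (n=182): 2/182=0.0110, 5/182=0.0275, 11/182=0.0604, 150/182=0.8242, 1/182=0.0055, 3/182=0.0165, 10/182=0.0549
Proportions for Species B (n=237): 39/237=0.1646, 31/237=0.1308, 40/237=0.1688, 37/237=0.1561, 25/237=0.1055, 29/237=0.1224, 36/237=0.1519
Σp_Cᵢ² = 0.0110² + 0.0275² + 0.0604² + 0.8242² + 0.0055² + 0.0165² + 0.0549² = 0.000121 + 0.000756 + 0.003648 + 0.679306 + 0.000030 + 0.000272 + 0.003014 = 0.687147
B_C = 1 / 0.687147 = 1.4553
Σp_Bᵢ² = 0.1646² + 0.1308² + 0.1688² + 0.1561² + 0.1055² + 0.1224² + 0.1519² = 0.027093 + 0.017109 + 0.028493 + 0.024367 + 0.011130 + 0.014982 + 0.023074 = 0.146248
B_B = 1 / 0.146248 = 6.8377
Highest B → broadest niche (most generalist): Species B (B = 6.84).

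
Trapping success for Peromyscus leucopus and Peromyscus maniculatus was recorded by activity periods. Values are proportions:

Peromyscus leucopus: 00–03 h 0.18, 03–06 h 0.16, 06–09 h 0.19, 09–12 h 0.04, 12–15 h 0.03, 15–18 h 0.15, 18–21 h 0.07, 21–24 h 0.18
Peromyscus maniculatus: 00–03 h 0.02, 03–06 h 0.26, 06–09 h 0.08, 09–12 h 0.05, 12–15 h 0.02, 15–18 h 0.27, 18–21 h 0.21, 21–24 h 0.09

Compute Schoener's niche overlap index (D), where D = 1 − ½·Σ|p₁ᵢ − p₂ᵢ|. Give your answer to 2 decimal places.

Σ|p₁ᵢ − p₂ᵢ| = 0.16 + 0.10 + 0.11 + 0.01 + 0.01 + 0.12 + 0.14 + 0.09 = 0.74
D = 1 − ½ × 0.74 = 1 − 0.370 = 0.6300

0.63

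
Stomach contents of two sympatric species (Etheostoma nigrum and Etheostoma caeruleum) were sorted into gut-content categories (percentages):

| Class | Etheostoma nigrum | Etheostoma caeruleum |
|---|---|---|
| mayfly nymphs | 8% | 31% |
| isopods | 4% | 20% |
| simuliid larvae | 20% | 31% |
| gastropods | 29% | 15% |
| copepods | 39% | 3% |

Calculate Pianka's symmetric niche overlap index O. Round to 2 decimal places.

Convert percentages to proportions (divide by 100).
Σ p₁ᵢp₂ᵢ = 0.0248 + 0.0080 + 0.0620 + 0.0435 + 0.0117 = 0.1500
Σp_1ᵢ² = 0.08² + 0.04² + 0.20² + 0.29² + 0.39² = 0.0064 + 0.0016 + 0.0400 + 0.0841 + 0.1521 = 0.2842
Σp_2ᵢ² = 0.31² + 0.20² + 0.31² + 0.15² + 0.03² = 0.0961 + 0.0400 + 0.0961 + 0.0225 + 0.0009 = 0.2556
O = 0.1500 / √(0.2842 × 0.2556) = 0.1500 / 0.26952 = 0.5565

0.56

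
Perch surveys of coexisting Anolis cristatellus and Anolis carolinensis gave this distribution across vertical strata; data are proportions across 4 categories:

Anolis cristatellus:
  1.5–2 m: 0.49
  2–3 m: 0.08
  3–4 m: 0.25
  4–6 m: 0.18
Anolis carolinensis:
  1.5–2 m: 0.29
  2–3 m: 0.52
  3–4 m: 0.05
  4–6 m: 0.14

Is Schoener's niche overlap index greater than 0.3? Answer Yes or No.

Σ|p₁ᵢ − p₂ᵢ| = 0.20 + 0.44 + 0.20 + 0.04 = 0.88
D = 1 − ½ × 0.88 = 1 − 0.440 = 0.5600
D = 0.5600 > 0.3 → Yes.

Yes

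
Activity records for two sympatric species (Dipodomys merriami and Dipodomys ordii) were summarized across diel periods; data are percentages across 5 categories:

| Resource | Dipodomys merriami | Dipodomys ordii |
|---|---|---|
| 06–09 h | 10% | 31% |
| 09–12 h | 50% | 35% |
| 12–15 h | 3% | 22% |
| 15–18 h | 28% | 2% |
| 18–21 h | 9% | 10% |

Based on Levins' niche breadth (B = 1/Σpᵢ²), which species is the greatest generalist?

Convert percentages to proportions (divide by 100).
Σp_merrᵢ² = 0.10² + 0.50² + 0.03² + 0.28² + 0.09² = 0.0100 + 0.2500 + 0.0009 + 0.0784 + 0.0081 = 0.3474
B_merr = 1 / 0.3474 = 2.8785
Σp_ordiᵢ² = 0.31² + 0.35² + 0.22² + 0.02² + 0.10² = 0.0961 + 0.1225 + 0.0484 + 0.0004 + 0.0100 = 0.2774
B_ordi = 1 / 0.2774 = 3.6049
Highest B → broadest niche (most generalist): Dipodomys ordii (B = 3.60).

Dipodomys ordii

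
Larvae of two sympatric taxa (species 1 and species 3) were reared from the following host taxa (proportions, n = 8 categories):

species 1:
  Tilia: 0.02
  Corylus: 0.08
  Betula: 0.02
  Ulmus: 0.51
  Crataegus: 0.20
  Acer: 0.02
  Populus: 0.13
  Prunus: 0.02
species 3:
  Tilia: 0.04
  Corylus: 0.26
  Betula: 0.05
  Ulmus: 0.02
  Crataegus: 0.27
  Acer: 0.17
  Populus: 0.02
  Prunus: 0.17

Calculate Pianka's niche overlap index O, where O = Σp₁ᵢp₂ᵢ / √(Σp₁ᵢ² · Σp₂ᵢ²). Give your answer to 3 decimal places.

0.374

Σ p₁ᵢp₂ᵢ = 0.0008 + 0.0208 + 0.0010 + 0.0102 + 0.0540 + 0.0034 + 0.0026 + 0.0034 = 0.0962
Σp_1ᵢ² = 0.02² + 0.08² + 0.02² + 0.51² + 0.20² + 0.02² + 0.13² + 0.02² = 0.0004 + 0.0064 + 0.0004 + 0.2601 + 0.0400 + 0.0004 + 0.0169 + 0.0004 = 0.3250
Σp_2ᵢ² = 0.04² + 0.26² + 0.05² + 0.02² + 0.27² + 0.17² + 0.02² + 0.17² = 0.0016 + 0.0676 + 0.0025 + 0.0004 + 0.0729 + 0.0289 + 0.0004 + 0.0289 = 0.2032
O = 0.0962 / √(0.3250 × 0.2032) = 0.0962 / 0.256982 = 0.37435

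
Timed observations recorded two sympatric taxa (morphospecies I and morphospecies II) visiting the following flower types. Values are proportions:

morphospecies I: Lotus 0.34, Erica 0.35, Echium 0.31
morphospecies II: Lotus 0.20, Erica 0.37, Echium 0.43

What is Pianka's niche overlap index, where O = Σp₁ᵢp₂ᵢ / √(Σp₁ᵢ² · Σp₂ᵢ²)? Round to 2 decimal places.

Σ p₁ᵢp₂ᵢ = 0.0680 + 0.1295 + 0.1333 = 0.3308
Σp_1ᵢ² = 0.34² + 0.35² + 0.31² = 0.1156 + 0.1225 + 0.0961 = 0.3342
Σp_2ᵢ² = 0.20² + 0.37² + 0.43² = 0.0400 + 0.1369 + 0.1849 = 0.3618
O = 0.3308 / √(0.3342 × 0.3618) = 0.3308 / 0.34773 = 0.9513

0.95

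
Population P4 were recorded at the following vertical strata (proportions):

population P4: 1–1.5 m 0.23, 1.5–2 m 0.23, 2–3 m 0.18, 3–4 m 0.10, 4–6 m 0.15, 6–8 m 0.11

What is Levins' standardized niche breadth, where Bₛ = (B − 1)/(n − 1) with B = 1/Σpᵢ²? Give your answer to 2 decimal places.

0.89

Σpᵢ² = 0.23² + 0.23² + 0.18² + 0.10² + 0.15² + 0.11² = 0.0529 + 0.0529 + 0.0324 + 0.0100 + 0.0225 + 0.0121 = 0.1828
B = 1 / 0.1828 = 5.4705
Bₛ = (B − 1)/(n − 1) = (5.4705 − 1)/(6 − 1) = 4.4705/5 = 0.8941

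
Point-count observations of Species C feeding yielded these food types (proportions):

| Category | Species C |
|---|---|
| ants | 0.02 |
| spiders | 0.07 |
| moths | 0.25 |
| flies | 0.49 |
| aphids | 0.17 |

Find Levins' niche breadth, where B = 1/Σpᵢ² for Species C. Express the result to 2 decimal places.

2.97

Σpᵢ² = 0.02² + 0.07² + 0.25² + 0.49² + 0.17² = 0.0004 + 0.0049 + 0.0625 + 0.2401 + 0.0289 = 0.3368
B = 1 / 0.3368 = 2.9691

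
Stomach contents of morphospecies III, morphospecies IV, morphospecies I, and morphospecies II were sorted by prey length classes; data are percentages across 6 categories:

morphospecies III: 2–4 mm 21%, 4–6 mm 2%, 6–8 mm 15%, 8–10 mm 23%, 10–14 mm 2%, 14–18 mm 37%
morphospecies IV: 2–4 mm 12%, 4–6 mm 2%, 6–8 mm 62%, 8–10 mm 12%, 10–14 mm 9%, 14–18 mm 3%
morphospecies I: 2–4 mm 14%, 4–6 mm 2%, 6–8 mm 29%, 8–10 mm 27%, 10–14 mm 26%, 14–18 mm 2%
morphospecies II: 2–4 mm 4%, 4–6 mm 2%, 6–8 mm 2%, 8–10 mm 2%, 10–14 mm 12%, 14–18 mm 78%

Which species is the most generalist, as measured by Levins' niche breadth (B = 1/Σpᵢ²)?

morphospecies I

Convert percentages to proportions (divide by 100).
Σp_IIIᵢ² = 0.21² + 0.02² + 0.15² + 0.23² + 0.02² + 0.37² = 0.0441 + 0.0004 + 0.0225 + 0.0529 + 0.0004 + 0.1369 = 0.2572
B_III = 1 / 0.2572 = 3.8880
Σp_IVᵢ² = 0.12² + 0.02² + 0.62² + 0.12² + 0.09² + 0.03² = 0.0144 + 0.0004 + 0.3844 + 0.0144 + 0.0081 + 0.0009 = 0.4226
B_IV = 1 / 0.4226 = 2.3663
Σp_Iᵢ² = 0.14² + 0.02² + 0.29² + 0.27² + 0.26² + 0.02² = 0.0196 + 0.0004 + 0.0841 + 0.0729 + 0.0676 + 0.0004 = 0.2450
B_I = 1 / 0.2450 = 4.0816
Σp_IIᵢ² = 0.04² + 0.02² + 0.02² + 0.02² + 0.12² + 0.78² = 0.0016 + 0.0004 + 0.0004 + 0.0004 + 0.0144 + 0.6084 = 0.6256
B_II = 1 / 0.6256 = 1.5985
Highest B → broadest niche (most generalist): morphospecies I (B = 4.08).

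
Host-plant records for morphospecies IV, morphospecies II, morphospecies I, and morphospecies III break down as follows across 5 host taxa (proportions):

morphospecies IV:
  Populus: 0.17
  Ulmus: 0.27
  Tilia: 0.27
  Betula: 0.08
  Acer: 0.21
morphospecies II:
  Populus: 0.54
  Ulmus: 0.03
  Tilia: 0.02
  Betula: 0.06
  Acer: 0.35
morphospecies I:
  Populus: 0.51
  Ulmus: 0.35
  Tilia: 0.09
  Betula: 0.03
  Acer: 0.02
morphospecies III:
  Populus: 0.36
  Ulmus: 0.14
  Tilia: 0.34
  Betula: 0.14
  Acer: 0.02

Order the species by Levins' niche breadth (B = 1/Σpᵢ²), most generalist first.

morphospecies IV > morphospecies III > morphospecies I > morphospecies II

Σp_IVᵢ² = 0.17² + 0.27² + 0.27² + 0.08² + 0.21² = 0.0289 + 0.0729 + 0.0729 + 0.0064 + 0.0441 = 0.2252
B_IV = 1 / 0.2252 = 4.4405
Σp_IIᵢ² = 0.54² + 0.03² + 0.02² + 0.06² + 0.35² = 0.2916 + 0.0009 + 0.0004 + 0.0036 + 0.1225 = 0.4190
B_II = 1 / 0.4190 = 2.3866
Σp_Iᵢ² = 0.51² + 0.35² + 0.09² + 0.03² + 0.02² = 0.2601 + 0.1225 + 0.0081 + 0.0009 + 0.0004 = 0.3920
B_I = 1 / 0.3920 = 2.5510
Σp_IIIᵢ² = 0.36² + 0.14² + 0.34² + 0.14² + 0.02² = 0.1296 + 0.0196 + 0.1156 + 0.0196 + 0.0004 = 0.2848
B_III = 1 / 0.2848 = 3.5112
Ranking by B (broadest → narrowest): morphospecies IV (4.44) > morphospecies III (3.51) > morphospecies I (2.55) > morphospecies II (2.39)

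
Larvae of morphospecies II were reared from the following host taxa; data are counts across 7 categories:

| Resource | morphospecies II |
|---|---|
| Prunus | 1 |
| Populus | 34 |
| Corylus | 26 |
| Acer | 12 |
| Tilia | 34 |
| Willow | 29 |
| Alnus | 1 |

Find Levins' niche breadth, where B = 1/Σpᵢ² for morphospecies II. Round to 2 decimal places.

Proportions for morphospecies II (n=137): 1/137=0.0073, 34/137=0.2482, 26/137=0.1898, 12/137=0.0876, 34/137=0.2482, 29/137=0.2117, 1/137=0.0073
Σpᵢ² = 0.0073² + 0.2482² + 0.1898² + 0.0876² + 0.2482² + 0.2117² + 0.0073² = 0.000053 + 0.061603 + 0.036024 + 0.007674 + 0.061603 + 0.044817 + 0.000053 = 0.211827
B = 1 / 0.211827 = 4.7208

4.72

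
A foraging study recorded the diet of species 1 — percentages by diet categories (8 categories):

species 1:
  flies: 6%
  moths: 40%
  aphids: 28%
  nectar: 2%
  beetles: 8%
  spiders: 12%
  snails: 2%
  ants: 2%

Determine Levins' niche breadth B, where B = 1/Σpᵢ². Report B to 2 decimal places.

Convert percentages to proportions (divide by 100).
Σpᵢ² = 0.06² + 0.40² + 0.28² + 0.02² + 0.08² + 0.12² + 0.02² + 0.02² = 0.0036 + 0.1600 + 0.0784 + 0.0004 + 0.0064 + 0.0144 + 0.0004 + 0.0004 = 0.2640
B = 1 / 0.2640 = 3.7879

3.79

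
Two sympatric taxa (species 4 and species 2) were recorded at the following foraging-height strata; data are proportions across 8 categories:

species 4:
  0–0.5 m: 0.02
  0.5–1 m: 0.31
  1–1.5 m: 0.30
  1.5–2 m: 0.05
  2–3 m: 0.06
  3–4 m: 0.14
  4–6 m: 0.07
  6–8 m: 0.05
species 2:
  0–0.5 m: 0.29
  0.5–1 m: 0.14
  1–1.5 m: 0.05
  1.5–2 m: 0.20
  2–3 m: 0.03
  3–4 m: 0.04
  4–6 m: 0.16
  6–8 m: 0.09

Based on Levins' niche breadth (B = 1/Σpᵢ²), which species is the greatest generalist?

Σp_4ᵢ² = 0.02² + 0.31² + 0.30² + 0.05² + 0.06² + 0.14² + 0.07² + 0.05² = 0.0004 + 0.0961 + 0.0900 + 0.0025 + 0.0036 + 0.0196 + 0.0049 + 0.0025 = 0.2196
B_4 = 1 / 0.2196 = 4.5537
Σp_2ᵢ² = 0.29² + 0.14² + 0.05² + 0.20² + 0.03² + 0.04² + 0.16² + 0.09² = 0.0841 + 0.0196 + 0.0025 + 0.0400 + 0.0009 + 0.0016 + 0.0256 + 0.0081 = 0.1824
B_2 = 1 / 0.1824 = 5.4825
Highest B → broadest niche (most generalist): species 2 (B = 5.48).

species 2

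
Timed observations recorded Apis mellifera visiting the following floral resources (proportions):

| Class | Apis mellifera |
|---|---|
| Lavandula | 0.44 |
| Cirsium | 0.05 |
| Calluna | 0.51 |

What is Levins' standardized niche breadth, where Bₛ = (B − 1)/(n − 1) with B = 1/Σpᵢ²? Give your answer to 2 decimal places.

0.60

Σpᵢ² = 0.44² + 0.05² + 0.51² = 0.1936 + 0.0025 + 0.2601 = 0.4562
B = 1 / 0.4562 = 2.1920
Bₛ = (B − 1)/(n − 1) = (2.1920 − 1)/(3 − 1) = 1.1920/2 = 0.5960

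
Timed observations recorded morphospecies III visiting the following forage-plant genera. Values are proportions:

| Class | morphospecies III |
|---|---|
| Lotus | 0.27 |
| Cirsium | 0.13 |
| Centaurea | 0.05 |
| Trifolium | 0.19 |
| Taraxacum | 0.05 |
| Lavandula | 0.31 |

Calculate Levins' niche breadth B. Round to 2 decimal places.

Σpᵢ² = 0.27² + 0.13² + 0.05² + 0.19² + 0.05² + 0.31² = 0.0729 + 0.0169 + 0.0025 + 0.0361 + 0.0025 + 0.0961 = 0.2270
B = 1 / 0.2270 = 4.4053

4.41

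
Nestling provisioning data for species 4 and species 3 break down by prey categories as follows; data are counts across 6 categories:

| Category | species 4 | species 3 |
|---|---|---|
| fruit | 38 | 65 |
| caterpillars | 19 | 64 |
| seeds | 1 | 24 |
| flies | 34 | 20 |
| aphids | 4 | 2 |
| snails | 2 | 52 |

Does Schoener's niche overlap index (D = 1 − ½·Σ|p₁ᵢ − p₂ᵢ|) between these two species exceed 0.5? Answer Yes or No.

Yes

Proportions for species 4 (n=98): 38/98=0.3878, 19/98=0.1939, 1/98=0.0102, 34/98=0.3469, 4/98=0.0408, 2/98=0.0204
Proportions for species 3 (n=227): 65/227=0.2863, 64/227=0.2819, 24/227=0.1057, 20/227=0.0881, 2/227=0.0088, 52/227=0.2291
Σ|p₁ᵢ − p₂ᵢ| = 0.1015 + 0.0880 + 0.0955 + 0.2588 + 0.0320 + 0.2087 = 0.7845
D = 1 − ½ × 0.7845 = 1 − 0.39225 = 0.60775
D = 0.60775 > 0.5 → Yes.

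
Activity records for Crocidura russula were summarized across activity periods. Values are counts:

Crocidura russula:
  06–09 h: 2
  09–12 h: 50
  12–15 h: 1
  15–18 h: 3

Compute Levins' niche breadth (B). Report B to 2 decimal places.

1.25

Proportions for Crocidura russula (n=56): 2/56=0.0357, 50/56=0.8929, 1/56=0.0179, 3/56=0.0536
Σpᵢ² = 0.0357² + 0.8929² + 0.0179² + 0.0536² = 0.001274 + 0.797270 + 0.000320 + 0.002873 = 0.801737
B = 1 / 0.801737 = 1.2473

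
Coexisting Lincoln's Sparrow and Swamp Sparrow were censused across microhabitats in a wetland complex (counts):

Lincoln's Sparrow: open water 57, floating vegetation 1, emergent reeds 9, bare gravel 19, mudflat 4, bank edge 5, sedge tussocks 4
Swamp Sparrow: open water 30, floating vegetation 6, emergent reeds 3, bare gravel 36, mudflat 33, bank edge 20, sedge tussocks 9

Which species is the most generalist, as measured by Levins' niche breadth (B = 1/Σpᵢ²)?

Swamp Sparrow

Proportions for Lincoln's Sparrow (n=99): 57/99=0.5758, 1/99=0.0101, 9/99=0.0909, 19/99=0.1919, 4/99=0.0404, 5/99=0.0505, 4/99=0.0404
Proportions for Swamp Sparrow (n=137): 30/137=0.2190, 6/137=0.0438, 3/137=0.0219, 36/137=0.2628, 33/137=0.2409, 20/137=0.1460, 9/137=0.0657
Σp_Lincᵢ² = 0.5758² + 0.0101² + 0.0909² + 0.1919² + 0.0404² + 0.0505² + 0.0404² = 0.331546 + 0.000102 + 0.008263 + 0.036826 + 0.001632 + 0.002550 + 0.001632 = 0.382551
B_Linc = 1 / 0.382551 = 2.6140
Σp_Swamᵢ² = 0.2190² + 0.0438² + 0.0219² + 0.2628² + 0.2409² + 0.1460² + 0.0657² = 0.047961 + 0.001918 + 0.000480 + 0.069064 + 0.058033 + 0.021316 + 0.004316 = 0.203088
B_Swam = 1 / 0.203088 = 4.9240
Highest B → broadest niche (most generalist): Swamp Sparrow (B = 4.92).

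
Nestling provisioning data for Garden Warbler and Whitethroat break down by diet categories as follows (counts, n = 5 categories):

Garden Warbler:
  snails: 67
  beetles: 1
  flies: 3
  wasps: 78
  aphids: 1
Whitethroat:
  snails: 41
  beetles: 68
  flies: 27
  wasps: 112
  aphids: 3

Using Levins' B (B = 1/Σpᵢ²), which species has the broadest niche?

Proportions for Garden Warbler (n=150): 67/150=0.4467, 1/150=0.0067, 3/150=0.0200, 78/150=0.5200, 1/150=0.0067
Proportions for Whitethroat (n=251): 41/251=0.1633, 68/251=0.2709, 27/251=0.1076, 112/251=0.4462, 3/251=0.0120
Σp_Warbᵢ² = 0.4467² + 0.0067² + 0.0200² + 0.5200² + 0.0067² = 0.199541 + 0.000045 + 0.000400 + 0.270400 + 0.000045 = 0.470431
B_Warb = 1 / 0.470431 = 2.1257
Σp_Whitᵢ² = 0.1633² + 0.2709² + 0.1076² + 0.4462² + 0.0120² = 0.026667 + 0.073387 + 0.011578 + 0.199094 + 0.000144 = 0.310870
B_Whit = 1 / 0.310870 = 3.2168
Highest B → broadest niche (most generalist): Whitethroat (B = 3.22).

Whitethroat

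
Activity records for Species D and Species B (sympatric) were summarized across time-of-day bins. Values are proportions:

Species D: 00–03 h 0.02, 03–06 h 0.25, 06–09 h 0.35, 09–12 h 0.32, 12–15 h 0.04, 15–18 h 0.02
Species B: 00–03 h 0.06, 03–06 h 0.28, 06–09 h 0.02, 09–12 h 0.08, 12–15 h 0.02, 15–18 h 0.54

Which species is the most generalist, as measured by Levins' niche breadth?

Σp_Dᵢ² = 0.02² + 0.25² + 0.35² + 0.32² + 0.04² + 0.02² = 0.0004 + 0.0625 + 0.1225 + 0.1024 + 0.0016 + 0.0004 = 0.2898
B_D = 1 / 0.2898 = 3.4507
Σp_Bᵢ² = 0.06² + 0.28² + 0.02² + 0.08² + 0.02² + 0.54² = 0.0036 + 0.0784 + 0.0004 + 0.0064 + 0.0004 + 0.2916 = 0.3808
B_B = 1 / 0.3808 = 2.6261
Highest B → broadest niche (most generalist): Species D (B = 3.45).

Species D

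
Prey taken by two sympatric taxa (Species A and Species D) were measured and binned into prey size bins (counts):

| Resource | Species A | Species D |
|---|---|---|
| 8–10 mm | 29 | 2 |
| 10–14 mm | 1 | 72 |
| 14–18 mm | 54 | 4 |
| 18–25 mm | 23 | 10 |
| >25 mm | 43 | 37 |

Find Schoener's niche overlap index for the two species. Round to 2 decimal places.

0.42

Proportions for Species A (n=150): 29/150=0.1933, 1/150=0.0067, 54/150=0.3600, 23/150=0.1533, 43/150=0.2867
Proportions for Species D (n=125): 2/125=0.0160, 72/125=0.5760, 4/125=0.0320, 10/125=0.0800, 37/125=0.2960
Σ|p₁ᵢ − p₂ᵢ| = 0.1773 + 0.5693 + 0.3280 + 0.0733 + 0.0093 = 1.1572
D = 1 − ½ × 1.1572 = 1 − 0.57860 = 0.42140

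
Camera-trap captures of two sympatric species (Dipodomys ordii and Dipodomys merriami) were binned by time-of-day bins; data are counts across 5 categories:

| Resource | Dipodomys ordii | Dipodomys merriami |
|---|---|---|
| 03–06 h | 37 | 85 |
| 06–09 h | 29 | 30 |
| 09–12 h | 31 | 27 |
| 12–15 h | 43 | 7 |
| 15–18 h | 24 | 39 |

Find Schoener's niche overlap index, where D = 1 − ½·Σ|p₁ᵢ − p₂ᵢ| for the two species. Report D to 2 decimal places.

0.71

Proportions for Dipodomys ordii (n=164): 37/164=0.2256, 29/164=0.1768, 31/164=0.1890, 43/164=0.2622, 24/164=0.1463
Proportions for Dipodomys merriami (n=188): 85/188=0.4521, 30/188=0.1596, 27/188=0.1436, 7/188=0.0372, 39/188=0.2074
Σ|p₁ᵢ − p₂ᵢ| = 0.2265 + 0.0172 + 0.0454 + 0.2250 + 0.0611 = 0.5752
D = 1 − ½ × 0.5752 = 1 − 0.28760 = 0.71240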